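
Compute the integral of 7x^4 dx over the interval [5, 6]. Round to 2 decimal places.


Find the antiderivative of 7x^4:
F(x) = 7/5 * x^5
Apply the Fundamental Theorem of Calculus:
F(6) - F(5)
= 7/5 * 6^5 - 7/5 * 5^5
= 7/5 * (7776 - 3125)
= 7/5 * 4651
= 32557/5 = 6511.40

6511.40


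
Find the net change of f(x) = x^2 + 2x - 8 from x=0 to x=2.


Net change = f(b) - f(a)
f(x) = x^2 + 2x - 8
Compute f(2):
f(2) = 1 * 2^2 + 2 * 2 - 8
= 4 + 4 - 8
= 0
Compute f(0):
f(0) = 1 * 0^2 + 2 * 0 - 8
= 0 + 0 - 8
= -8
Net change = 0 - (-8) = 8

8


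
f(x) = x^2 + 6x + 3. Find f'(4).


Differentiate term by term using power and sum rules:
f(x) = x^2 + 6x + 3
f'(x) = 2x + 6
Substitute x = 4:
f'(4) = 2 * 4 + 6
= 8 + 6
= 14

14


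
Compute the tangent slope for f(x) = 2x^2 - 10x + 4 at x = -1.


The slope of the tangent line equals f'(x) at the point.
f(x) = 2x^2 - 10x + 4
f'(x) = 4x - 10
At x = -1:
f'(-1) = 4 * (-1) - 10
= -4 - 10
= -14

-14


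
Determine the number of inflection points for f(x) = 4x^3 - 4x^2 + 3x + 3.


Inflection points occur where f''(x) = 0 and concavity changes.
f(x) = 4x^3 - 4x^2 + 3x + 3
f'(x) = 12x^2 - 8x + 3
f''(x) = 24x - 8
Set f''(x) = 0:
24x - 8 = 0
x = 8 / 24 = 1/3
Since f''(x) is linear (degree 1), it changes sign at this point.
Therefore there is exactly 1 inflection point.

1


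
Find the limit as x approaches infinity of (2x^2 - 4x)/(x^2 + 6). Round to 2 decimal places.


For limits at infinity with equal-degree polynomials,
we compare leading coefficients.
Numerator leading term: 2x^2
Denominator leading term: x^2
Divide both by x^2:
lim = (2 - 4/x) / (1 + 6/x^2)
As x -> infinity, the 1/x and 1/x^2 terms vanish:
= 2/1 = 2 = 2.00

2.00


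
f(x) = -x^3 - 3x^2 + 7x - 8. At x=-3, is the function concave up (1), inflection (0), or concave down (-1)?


Concavity is determined by the sign of f''(x).
f(x) = -x^3 - 3x^2 + 7x - 8
f'(x) = -3x^2 - 6x + 7
f''(x) = -6x - 6
f''(-3) = -6 * (-3) - 6
= 18 - 6
= 12
Since f''(-3) > 0, the function is concave up (1)

1


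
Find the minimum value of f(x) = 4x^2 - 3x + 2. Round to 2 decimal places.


For a quadratic f(x) = ax^2 + bx + c with a > 0, the minimum is at the vertex.
Vertex x-coordinate: x = -b/(2a)
x = -(-3) / (2 * 4)
x = 3/8
Substitute back to find the minimum value:
f(3/8) = 4 * (3/8)^2 - 3 * (3/8) + 2
= 9/16 - 9/8 + 2
= 23/16 ≈ 1.44

1.44


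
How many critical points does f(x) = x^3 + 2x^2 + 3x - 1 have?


Find where f'(x) = 0:
f(x) = x^3 + 2x^2 + 3x - 1
f'(x) = 3x^2 + 4x + 3
This is a quadratic in x. Use the discriminant to count real roots.
Discriminant = (4)^2 - 4 * 3 * 3
= 16 - 36
= -20
Since discriminant < 0, f'(x) = 0 has no real solutions.
Number of critical points: 0

0


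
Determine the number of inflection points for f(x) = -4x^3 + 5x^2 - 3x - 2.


Inflection points occur where f''(x) = 0 and concavity changes.
f(x) = -4x^3 + 5x^2 - 3x - 2
f'(x) = -12x^2 + 10x - 3
f''(x) = -24x + 10
Set f''(x) = 0:
-24x + 10 = 0
x = -10 / (-24) = 5/12
Since f''(x) is linear (degree 1), it changes sign at this point.
Therefore there is exactly 1 inflection point.

1


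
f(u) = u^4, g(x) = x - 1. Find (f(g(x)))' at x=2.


Using the chain rule: (f(g(x)))' = f'(g(x)) * g'(x)
First, find g(2):
g(2) = 1 * 2 - 1 = 1
Next, f'(u) = 4u^3
And g'(x) = 1
So f'(g(2)) * g'(2)
= 4 * 1^3 * 1
= 4 * 1 * 1
= 4

4


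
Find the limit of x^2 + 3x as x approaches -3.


Since polynomials are continuous, we use direct substitution.
lim(x->-3) of x^2 + 3x
= 1 * (-3)^2 + 3 * (-3) + 0
= 9 - 9 + 0
= 0

0


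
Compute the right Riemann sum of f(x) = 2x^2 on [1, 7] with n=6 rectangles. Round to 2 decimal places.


Right Riemann sum uses right endpoints of each subinterval.
Interval: [1, 7], n = 6
dx = (7 - 1) / 6 = 1
Right endpoints: [2, 3, 4, 5, 6, 7]
f values: [8, 18, 32, 50, 72, 98]
Sum = dx * (sum of f values)
= 1 * 278
= 278 = 278.00

278.00


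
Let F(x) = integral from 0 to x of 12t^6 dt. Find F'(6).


By the Fundamental Theorem of Calculus (Part 1):
If F(x) = integral from 0 to x of f(t) dt, then F'(x) = f(x)
Here f(t) = 12t^6
So F'(x) = 12x^6
Evaluate at x = 6:
F'(6) = 12 * 6^6
= 12 * 46656
= 559872

559872


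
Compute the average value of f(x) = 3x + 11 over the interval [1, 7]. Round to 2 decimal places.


Average value = 1/(b-a) * integral from a to b of f(x) dx
First compute the integral of 3x + 11:
F(x) = (3/2)x^2 + 11x
F(7) = 3/2 * 49 + 11 * 7 = 301/2
F(1) = 3/2 * 1 + 11 * 1 = 25/2
Integral = 301/2 - 25/2 = 138
Average = 138 / (7 - 1) = 138 / 6
= 23 = 23.00

23.00


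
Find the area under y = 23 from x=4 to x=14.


The area under a constant function y = 23 is a rectangle.
Width = 14 - 4 = 10
Height = 23
Area = width * height
= 10 * 23
= 230

230


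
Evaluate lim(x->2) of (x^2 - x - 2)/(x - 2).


Direct substitution gives 0/0, so we factor the numerator.
Factor: (x^2 - x - 2) = (x - 2)(x + 1)
Cancel the common factor (x - 2):
(x^2 - x - 2)/(x - 2) = (x + 1)
Now substitute x = 2:
= (2) - (-1) = 3

3


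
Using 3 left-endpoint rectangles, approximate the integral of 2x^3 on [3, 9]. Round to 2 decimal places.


Left Riemann sum uses left endpoints of each subinterval.
Interval: [3, 9], n = 3
dx = (9 - 3) / 3 = 2
Left endpoints: [3, 5, 7]
f values: [54, 250, 686]
Sum = dx * (sum of f values)
= 2 * 990
= 1980 = 1980.00

1980.00


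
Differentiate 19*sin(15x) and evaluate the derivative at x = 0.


Apply the chain rule to differentiate 19*sin(15x):
d/dx [19*sin(15x)]
= 19 * cos(15x) * d/dx(15x)
= 19 * 15 * cos(15x)
= 285 * cos(15x)
Evaluate at x = 0:
= 285 * cos(0)
= 285 * 1
= 285

285


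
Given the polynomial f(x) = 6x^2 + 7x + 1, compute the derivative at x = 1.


Differentiate term by term using power and sum rules:
f(x) = 6x^2 + 7x + 1
f'(x) = 12x + 7
Substitute x = 1:
f'(1) = 12 * 1 + 7
= 12 + 7
= 19

19


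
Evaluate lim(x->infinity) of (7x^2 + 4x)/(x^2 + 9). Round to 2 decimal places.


For limits at infinity with equal-degree polynomials,
we compare leading coefficients.
Numerator leading term: 7x^2
Denominator leading term: x^2
Divide both by x^2:
lim = (7 + 4/x) / (1 + 9/x^2)
As x -> infinity, the 1/x and 1/x^2 terms vanish:
= 7/1 = 7 = 7.00

7.00


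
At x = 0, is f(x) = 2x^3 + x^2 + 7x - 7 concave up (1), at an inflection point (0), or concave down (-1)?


Concavity is determined by the sign of f''(x).
f(x) = 2x^3 + x^2 + 7x - 7
f'(x) = 6x^2 + 2x + 7
f''(x) = 12x + 2
f''(0) = 12 * 0 + 2
= 0 + 2
= 2
Since f''(0) > 0, the function is concave up (1)

1


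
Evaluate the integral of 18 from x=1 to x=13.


The integral of a constant k over [a, b] equals k * (b - a).
integral from 1 to 13 of 18 dx
= 18 * (13 - 1)
= 18 * 12
= 216

216


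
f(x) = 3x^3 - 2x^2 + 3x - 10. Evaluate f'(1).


Differentiate f(x) = 3x^3 - 2x^2 + 3x - 10 term by term:
f'(x) = 9x^2 - 4x + 3
Substitute x = 1:
f'(1) = 9 * 1^2 - 4 * 1 + 3
= 9 - 4 + 3
= 8

8


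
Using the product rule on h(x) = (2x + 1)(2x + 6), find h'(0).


Let u(x) = 2x + 1 and v(x) = 2x + 6
u'(x) = 2
v'(x) = 2
Product rule: h'(x) = u'(x)*v(x) + u(x)*v'(x)
= 2 * (2x + 6) + (2x + 1) * 2
At x = 0:
u(0) = 2 * 0 + 1 = 1
v(0) = 2 * 0 + 6 = 6
h'(0) = 2 * 6 + 1 * 2
= 12 + 2
= 14

14


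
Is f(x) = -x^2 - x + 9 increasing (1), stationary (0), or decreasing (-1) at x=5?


Compute f'(x) to determine behavior:
f'(x) = -2x - 1
f'(5) = -2 * 5 - 1
= -10 - 1
= -11
Since f'(5) < 0, the function is decreasing (-1)

-1


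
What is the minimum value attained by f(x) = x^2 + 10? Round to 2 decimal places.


For a quadratic f(x) = ax^2 + bx + c with a > 0, the minimum is at the vertex.
Vertex x-coordinate: x = -b/(2a)
x = -(0) / (2 * 1)
x = 0/2 = 0
Substitute back to find the minimum value:
f(0) = 1 * 0^2 + 0 * 0 + 10
= 0 + 0 + 10
= 10 = 10.00

10.00


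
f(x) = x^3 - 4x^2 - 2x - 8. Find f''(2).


First derivative:
f'(x) = 3x^2 - 8x - 2
Second derivative:
f''(x) = 6x - 8
Substitute x = 2:
f''(2) = 6 * 2 - 8
= 12 - 8
= 4

4


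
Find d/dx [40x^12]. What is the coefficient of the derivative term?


We apply the power rule: d/dx [ax^n] = a*n * x^(n-1)
d/dx [40x^12]
= 40 * 12 * x^(12-1)
= 480x^11
The coefficient is 480

480


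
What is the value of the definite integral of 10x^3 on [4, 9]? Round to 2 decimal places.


Find the antiderivative of 10x^3:
F(x) = 10/4 * x^4
Apply the Fundamental Theorem of Calculus:
F(9) - F(4)
= 10/4 * 9^4 - 10/4 * 4^4
= 10/4 * (6561 - 256)
= 10/4 * 6305
= 31525/2 = 15762.50

15762.50


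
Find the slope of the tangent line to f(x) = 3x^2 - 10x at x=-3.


The slope of the tangent line equals f'(x) at the point.
f(x) = 3x^2 - 10x
f'(x) = 6x - 10
At x = -3:
f'(-3) = 6 * (-3) - 10
= -18 - 10
= -28

-28


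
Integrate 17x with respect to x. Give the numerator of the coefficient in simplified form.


Apply the power rule for integration:
integral of ax^n dx = a/(n+1) * x^(n+1) + C
integral of 17x dx
= 17/2 * x^2 + C
The coefficient in lowest terms is 17/2, and its numerator is 17

17


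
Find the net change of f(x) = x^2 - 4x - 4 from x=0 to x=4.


Net change = f(b) - f(a)
f(x) = x^2 - 4x - 4
Compute f(4):
f(4) = 1 * 4^2 - 4 * 4 - 4
= 16 - 16 - 4
= -4
Compute f(0):
f(0) = 1 * 0^2 - 4 * 0 - 4
= 0 + 0 - 4
= -4
Net change = -4 - (-4) = 0

0


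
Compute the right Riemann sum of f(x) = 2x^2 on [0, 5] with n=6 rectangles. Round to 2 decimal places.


Right Riemann sum uses right endpoints of each subinterval.
Interval: [0, 5], n = 6
dx = (5 - 0) / 6 = 5/6
Right endpoints: [5/6, 5/3, 5/2, 10/3, 25/6, 5]
f values: [25/18, 50/9, 25/2, 200/9, 625/18, 50]
Sum = dx * (sum of f values)
= 5/6 * 2275/18
= 11375/108 ≈ 105.32

105.32


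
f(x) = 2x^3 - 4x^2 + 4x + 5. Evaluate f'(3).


Differentiate f(x) = 2x^3 - 4x^2 + 4x + 5 term by term:
f'(x) = 6x^2 - 8x + 4
Substitute x = 3:
f'(3) = 6 * 3^2 - 8 * 3 + 4
= 54 - 24 + 4
= 34

34


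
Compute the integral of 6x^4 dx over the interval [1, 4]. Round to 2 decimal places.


Find the antiderivative of 6x^4:
F(x) = 6/5 * x^5
Apply the Fundamental Theorem of Calculus:
F(4) - F(1)
= 6/5 * 4^5 - 6/5 * 1^5
= 6/5 * (1024 - 1)
= 6/5 * 1023
= 6138/5 = 1227.60

1227.60


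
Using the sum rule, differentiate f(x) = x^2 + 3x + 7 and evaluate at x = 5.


Differentiate term by term using power and sum rules:
f(x) = x^2 + 3x + 7
f'(x) = 2x + 3
Substitute x = 5:
f'(5) = 2 * 5 + 3
= 10 + 3
= 13

13


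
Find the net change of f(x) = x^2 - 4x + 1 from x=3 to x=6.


Net change = f(b) - f(a)
f(x) = x^2 - 4x + 1
Compute f(6):
f(6) = 1 * 6^2 - 4 * 6 + 1
= 36 - 24 + 1
= 13
Compute f(3):
f(3) = 1 * 3^2 - 4 * 3 + 1
= 9 - 12 + 1
= -2
Net change = 13 - (-2) = 15

15


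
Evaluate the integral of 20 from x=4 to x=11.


The integral of a constant k over [a, b] equals k * (b - a).
integral from 4 to 11 of 20 dx
= 20 * (11 - 4)
= 20 * 7
= 140

140


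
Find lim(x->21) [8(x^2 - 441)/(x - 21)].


Direct substitution gives 0/0, so we factor the numerator.
Factor: 8(x^2 - 441) = 8 * (x - 21)(x + 21)
Cancel the common factor (x - 21):
8(x^2 - 441)/(x - 21) = 8 * (x + 21)
Now substitute x = 21:
= 8 * (21 + 21) = 336

336


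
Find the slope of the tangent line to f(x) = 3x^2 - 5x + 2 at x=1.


The slope of the tangent line equals f'(x) at the point.
f(x) = 3x^2 - 5x + 2
f'(x) = 6x - 5
At x = 1:
f'(1) = 6 * 1 - 5
= 6 - 5
= 1

1


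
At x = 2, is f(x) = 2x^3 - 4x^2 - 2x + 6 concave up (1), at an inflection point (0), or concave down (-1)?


Concavity is determined by the sign of f''(x).
f(x) = 2x^3 - 4x^2 - 2x + 6
f'(x) = 6x^2 - 8x - 2
f''(x) = 12x - 8
f''(2) = 12 * 2 - 8
= 24 - 8
= 16
Since f''(2) > 0, the function is concave up (1)

1


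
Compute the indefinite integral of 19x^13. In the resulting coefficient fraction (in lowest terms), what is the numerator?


Apply the power rule for integration:
integral of ax^n dx = a/(n+1) * x^(n+1) + C
integral of 19x^13 dx
= 19/14 * x^14 + C
The coefficient in lowest terms is 19/14, and its numerator is 19

19


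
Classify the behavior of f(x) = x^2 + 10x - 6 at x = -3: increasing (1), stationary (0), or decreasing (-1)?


Compute f'(x) to determine behavior:
f'(x) = 2x + 10
f'(-3) = 2 * (-3) + 10
= -6 + 10
= 4
Since f'(-3) > 0, the function is increasing (1)

1


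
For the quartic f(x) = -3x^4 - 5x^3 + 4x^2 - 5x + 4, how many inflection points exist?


Inflection points occur where f''(x) = 0 and concavity changes.
f(x) = -3x^4 - 5x^3 + 4x^2 - 5x + 4
f'(x) = -12x^3 - 15x^2 + 8x - 5
f''(x) = -36x^2 - 30x + 8
This is a quadratic in x. Use the discriminant to count real roots.
Discriminant = (-30)^2 - 4 * (-36) * 8
= 900 - (-1152)
= 2052
Since discriminant > 0, f''(x) = 0 has 2 distinct real solutions.
A quadratic with two distinct real roots changes sign at each root, so concavity changes at both.
Number of inflection points: 2

2


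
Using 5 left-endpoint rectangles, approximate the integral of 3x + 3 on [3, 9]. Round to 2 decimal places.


Left Riemann sum uses left endpoints of each subinterval.
Interval: [3, 9], n = 5
dx = (9 - 3) / 5 = 6/5
Left endpoints: [3, 21/5, 27/5, 33/5, 39/5]
f values: [12, 78/5, 96/5, 114/5, 132/5]
Sum = dx * (sum of f values)
= 6/5 * 96
= 576/5 = 115.20

115.20


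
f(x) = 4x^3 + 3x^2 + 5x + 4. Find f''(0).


First derivative:
f'(x) = 12x^2 + 6x + 5
Second derivative:
f''(x) = 24x + 6
Substitute x = 0:
f''(0) = 24 * 0 + 6
= 0 + 6
= 6

6


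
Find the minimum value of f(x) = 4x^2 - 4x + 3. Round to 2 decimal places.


For a quadratic f(x) = ax^2 + bx + c with a > 0, the minimum is at the vertex.
Vertex x-coordinate: x = -b/(2a)
x = -(-4) / (2 * 4)
x = 4/8 = 1/2
Substitute back to find the minimum value:
f(1/2) = 4 * (1/2)^2 - 4 * (1/2) + 3
= 1 - 2 + 3
= 2 = 2.00

2.00


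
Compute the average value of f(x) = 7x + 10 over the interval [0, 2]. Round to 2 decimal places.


Average value = 1/(b-a) * integral from a to b of f(x) dx
First compute the integral of 7x + 10:
F(x) = (7/2)x^2 + 10x
F(2) = 7/2 * 4 + 10 * 2 = 34
F(0) = 7/2 * 0 + 10 * 0 = 0
Integral = 34 - 0 = 34
Average = 34 / (2 - 0) = 34 / 2
= 17 = 17.00

17.00


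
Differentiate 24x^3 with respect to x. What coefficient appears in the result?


We apply the power rule: d/dx [ax^n] = a*n * x^(n-1)
d/dx [24x^3]
= 24 * 3 * x^(3-1)
= 72x^2
The coefficient is 72

72


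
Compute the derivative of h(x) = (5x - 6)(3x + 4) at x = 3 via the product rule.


Let u(x) = 5x - 6 and v(x) = 3x + 4
u'(x) = 5
v'(x) = 3
Product rule: h'(x) = u'(x)*v(x) + u(x)*v'(x)
= 5 * (3x + 4) + (5x - 6) * 3
At x = 3:
u(3) = 5 * 3 - 6 = 9
v(3) = 3 * 3 + 4 = 13
h'(3) = 5 * 13 + 9 * 3
= 65 + 27
= 92

92


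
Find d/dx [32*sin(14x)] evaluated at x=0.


Apply the chain rule to differentiate 32*sin(14x):
d/dx [32*sin(14x)]
= 32 * cos(14x) * d/dx(14x)
= 32 * 14 * cos(14x)
= 448 * cos(14x)
Evaluate at x = 0:
= 448 * cos(0)
= 448 * 1
= 448

448


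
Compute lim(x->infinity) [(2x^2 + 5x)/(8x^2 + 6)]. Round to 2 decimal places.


For limits at infinity with equal-degree polynomials,
we compare leading coefficients.
Numerator leading term: 2x^2
Denominator leading term: 8x^2
Divide both by x^2:
lim = (2 + 5/x) / (8 + 6/x^2)
As x -> infinity, the 1/x and 1/x^2 terms vanish:
= 2/8 = 1/4 = 0.25

0.25


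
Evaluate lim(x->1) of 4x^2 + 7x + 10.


Since polynomials are continuous, we use direct substitution.
lim(x->1) of 4x^2 + 7x + 10
= 4 * 1^2 + 7 * 1 + 10
= 4 + 7 + 10
= 21

21


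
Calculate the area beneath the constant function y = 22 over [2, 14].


The area under a constant function y = 22 is a rectangle.
Width = 14 - 2 = 12
Height = 22
Area = width * height
= 12 * 22
= 264

264


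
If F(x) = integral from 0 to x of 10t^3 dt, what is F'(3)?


By the Fundamental Theorem of Calculus (Part 1):
If F(x) = integral from 0 to x of f(t) dt, then F'(x) = f(x)
Here f(t) = 10t^3
So F'(x) = 10x^3
Evaluate at x = 3:
F'(3) = 10 * 3^3
= 10 * 27
= 270

270


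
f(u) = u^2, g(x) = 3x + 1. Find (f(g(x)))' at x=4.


Using the chain rule: (f(g(x)))' = f'(g(x)) * g'(x)
First, find g(4):
g(4) = 3 * 4 + 1 = 13
Next, f'(u) = 2u
And g'(x) = 3
So f'(g(4)) * g'(4)
= 2 * 13 * 3
= 78

78


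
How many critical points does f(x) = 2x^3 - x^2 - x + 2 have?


Find where f'(x) = 0:
f(x) = 2x^3 - x^2 - x + 2
f'(x) = 6x^2 - 2x - 1
This is a quadratic in x. Use the discriminant to count real roots.
Discriminant = (-2)^2 - 4 * 6 * (-1)
= 4 - (-24)
= 28
Since discriminant > 0, f'(x) = 0 has 2 real solutions.
Number of critical points: 2

2


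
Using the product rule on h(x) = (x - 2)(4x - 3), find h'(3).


Let u(x) = x - 2 and v(x) = 4x - 3
u'(x) = 1
v'(x) = 4
Product rule: h'(x) = u'(x)*v(x) + u(x)*v'(x)
= 1 * (4x - 3) + (x - 2) * 4
At x = 3:
u(3) = 1 * 3 - 2 = 1
v(3) = 4 * 3 - 3 = 9
h'(3) = 1 * 9 + 1 * 4
= 9 + 4
= 13

13


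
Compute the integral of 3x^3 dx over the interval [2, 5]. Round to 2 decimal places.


Find the antiderivative of 3x^3:
F(x) = 3/4 * x^4
Apply the Fundamental Theorem of Calculus:
F(5) - F(2)
= 3/4 * 5^4 - 3/4 * 2^4
= 3/4 * (625 - 16)
= 3/4 * 609
= 1827/4 = 456.75

456.75


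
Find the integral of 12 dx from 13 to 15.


The integral of a constant k over [a, b] equals k * (b - a).
integral from 13 to 15 of 12 dx
= 12 * (15 - 13)
= 12 * 2
= 24

24


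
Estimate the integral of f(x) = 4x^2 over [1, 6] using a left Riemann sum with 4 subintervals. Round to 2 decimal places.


Left Riemann sum uses left endpoints of each subinterval.
Interval: [1, 6], n = 4
dx = (6 - 1) / 4 = 5/4
Left endpoints: [1, 9/4, 7/2, 19/4]
f values: [4, 81/4, 49, 361/4]
Sum = dx * (sum of f values)
= 5/4 * 327/2
= 1635/8 ≈ 204.38

204.38


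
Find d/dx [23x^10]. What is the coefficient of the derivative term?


We apply the power rule: d/dx [ax^n] = a*n * x^(n-1)
d/dx [23x^10]
= 23 * 10 * x^(10-1)
= 230x^9
The coefficient is 230

230


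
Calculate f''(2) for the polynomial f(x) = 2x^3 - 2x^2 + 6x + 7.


First derivative:
f'(x) = 6x^2 - 4x + 6
Second derivative:
f''(x) = 12x - 4
Substitute x = 2:
f''(2) = 12 * 2 - 4
= 24 - 4
= 20

20


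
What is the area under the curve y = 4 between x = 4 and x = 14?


The area under a constant function y = 4 is a rectangle.
Width = 14 - 4 = 10
Height = 4
Area = width * height
= 10 * 4
= 40

40


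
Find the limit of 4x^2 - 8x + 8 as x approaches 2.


Since polynomials are continuous, we use direct substitution.
lim(x->2) of 4x^2 - 8x + 8
= 4 * 2^2 - 8 * 2 + 8
= 16 - 16 + 8
= 8

8


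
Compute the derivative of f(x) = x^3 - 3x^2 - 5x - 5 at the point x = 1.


Differentiate f(x) = x^3 - 3x^2 - 5x - 5 term by term:
f'(x) = 3x^2 - 6x - 5
Substitute x = 1:
f'(1) = 3 * 1^2 - 6 * 1 - 5
= 3 - 6 - 5
= -8

-8


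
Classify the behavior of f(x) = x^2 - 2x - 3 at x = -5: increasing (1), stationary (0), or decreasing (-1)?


Compute f'(x) to determine behavior:
f'(x) = 2x - 2
f'(-5) = 2 * (-5) - 2
= -10 - 2
= -12
Since f'(-5) < 0, the function is decreasing (-1)

-1


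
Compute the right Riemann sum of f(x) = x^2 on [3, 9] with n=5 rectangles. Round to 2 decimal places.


Right Riemann sum uses right endpoints of each subinterval.
Interval: [3, 9], n = 5
dx = (9 - 3) / 5 = 6/5
Right endpoints: [21/5, 27/5, 33/5, 39/5, 9]
f values: [441/25, 729/25, 1089/25, 1521/25, 81]
Sum = dx * (sum of f values)
= 6/5 * 1161/5
= 6966/25 = 278.64

278.64


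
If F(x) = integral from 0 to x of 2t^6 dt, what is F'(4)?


By the Fundamental Theorem of Calculus (Part 1):
If F(x) = integral from 0 to x of f(t) dt, then F'(x) = f(x)
Here f(t) = 2t^6
So F'(x) = 2x^6
Evaluate at x = 4:
F'(4) = 2 * 4^6
= 2 * 4096
= 8192

8192


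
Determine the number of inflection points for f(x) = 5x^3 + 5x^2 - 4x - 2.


Inflection points occur where f''(x) = 0 and concavity changes.
f(x) = 5x^3 + 5x^2 - 4x - 2
f'(x) = 15x^2 + 10x - 4
f''(x) = 30x + 10
Set f''(x) = 0:
30x + 10 = 0
x = -10 / 30 = -1/3
Since f''(x) is linear (degree 1), it changes sign at this point.
Therefore there is exactly 1 inflection point.

1


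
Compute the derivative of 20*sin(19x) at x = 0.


Apply the chain rule to differentiate 20*sin(19x):
d/dx [20*sin(19x)]
= 20 * cos(19x) * d/dx(19x)
= 20 * 19 * cos(19x)
= 380 * cos(19x)
Evaluate at x = 0:
= 380 * cos(0)
= 380 * 1
= 380

380


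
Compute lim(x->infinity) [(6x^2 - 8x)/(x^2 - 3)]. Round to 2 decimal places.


For limits at infinity with equal-degree polynomials,
we compare leading coefficients.
Numerator leading term: 6x^2
Denominator leading term: x^2
Divide both by x^2:
lim = (6 - 8/x) / (1 - 3/x^2)
As x -> infinity, the 1/x and 1/x^2 terms vanish:
= 6/1 = 6 = 6.00

6.00


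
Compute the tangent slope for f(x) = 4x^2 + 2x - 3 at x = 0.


The slope of the tangent line equals f'(x) at the point.
f(x) = 4x^2 + 2x - 3
f'(x) = 8x + 2
At x = 0:
f'(0) = 8 * 0 + 2
= 0 + 2
= 2

2


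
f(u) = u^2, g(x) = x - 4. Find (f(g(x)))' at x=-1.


Using the chain rule: (f(g(x)))' = f'(g(x)) * g'(x)
First, find g(-1):
g(-1) = 1 * (-1) - 4 = -5
Next, f'(u) = 2u
And g'(x) = 1
So f'(g(-1)) * g'(-1)
= 2 * (-5) * 1
= -10

-10


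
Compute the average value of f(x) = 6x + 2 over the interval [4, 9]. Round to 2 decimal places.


Average value = 1/(b-a) * integral from a to b of f(x) dx
First compute the integral of 6x + 2:
F(x) = 3x^2 + 2x
F(9) = 3 * 81 + 2 * 9 = 261
F(4) = 3 * 16 + 2 * 4 = 56
Integral = 261 - 56 = 205
Average = 205 / (9 - 4) = 205 / 5
= 41 = 41.00

41.00


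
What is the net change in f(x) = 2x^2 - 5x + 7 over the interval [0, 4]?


Net change = f(b) - f(a)
f(x) = 2x^2 - 5x + 7
Compute f(4):
f(4) = 2 * 4^2 - 5 * 4 + 7
= 32 - 20 + 7
= 19
Compute f(0):
f(0) = 2 * 0^2 - 5 * 0 + 7
= 0 + 0 + 7
= 7
Net change = 19 - 7 = 12

12


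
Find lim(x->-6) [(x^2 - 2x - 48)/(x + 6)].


Direct substitution gives 0/0, so we factor the numerator.
Factor: (x^2 - 2x - 48) = (x + 6)(x - 8)
Cancel the common factor (x + 6):
(x^2 - 2x - 48)/(x + 6) = (x - 8)
Now substitute x = -6:
= (-6) - (8) = -14

-14


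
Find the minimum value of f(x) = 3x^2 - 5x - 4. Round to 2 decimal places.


For a quadratic f(x) = ax^2 + bx + c with a > 0, the minimum is at the vertex.
Vertex x-coordinate: x = -b/(2a)
x = -(-5) / (2 * 3)
x = 5/6
Substitute back to find the minimum value:
f(5/6) = 3 * (5/6)^2 - 5 * (5/6) - 4
= 25/12 - 25/6 - 4
= -73/12 ≈ -6.08

-6.08


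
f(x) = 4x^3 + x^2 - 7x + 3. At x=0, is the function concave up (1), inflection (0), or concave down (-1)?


Concavity is determined by the sign of f''(x).
f(x) = 4x^3 + x^2 - 7x + 3
f'(x) = 12x^2 + 2x - 7
f''(x) = 24x + 2
f''(0) = 24 * 0 + 2
= 0 + 2
= 2
Since f''(0) > 0, the function is concave up (1)

1


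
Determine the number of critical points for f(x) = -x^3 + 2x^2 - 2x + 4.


Find where f'(x) = 0:
f(x) = -x^3 + 2x^2 - 2x + 4
f'(x) = -3x^2 + 4x - 2
This is a quadratic in x. Use the discriminant to count real roots.
Discriminant = (4)^2 - 4 * (-3) * (-2)
= 16 - 24
= -8
Since discriminant < 0, f'(x) = 0 has no real solutions.
Number of critical points: 0

0


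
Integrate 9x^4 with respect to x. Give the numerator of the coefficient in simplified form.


Apply the power rule for integration:
integral of ax^n dx = a/(n+1) * x^(n+1) + C
integral of 9x^4 dx
= 9/5 * x^5 + C
The coefficient in lowest terms is 9/5, and its numerator is 9

9


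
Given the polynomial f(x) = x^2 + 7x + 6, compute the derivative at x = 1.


Differentiate term by term using power and sum rules:
f(x) = x^2 + 7x + 6
f'(x) = 2x + 7
Substitute x = 1:
f'(1) = 2 * 1 + 7
= 2 + 7
= 9

9


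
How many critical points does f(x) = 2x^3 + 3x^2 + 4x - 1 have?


Find where f'(x) = 0:
f(x) = 2x^3 + 3x^2 + 4x - 1
f'(x) = 6x^2 + 6x + 4
This is a quadratic in x. Use the discriminant to count real roots.
Discriminant = (6)^2 - 4 * 6 * 4
= 36 - 96
= -60
Since discriminant < 0, f'(x) = 0 has no real solutions.
Number of critical points: 0

0


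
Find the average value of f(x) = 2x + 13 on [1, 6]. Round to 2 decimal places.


Average value = 1/(b-a) * integral from a to b of f(x) dx
First compute the integral of 2x + 13:
F(x) = x^2 + 13x
F(6) = 1 * 36 + 13 * 6 = 114
F(1) = 1 * 1 + 13 * 1 = 14
Integral = 114 - 14 = 100
Average = 100 / (6 - 1) = 100 / 5
= 20 = 20.00

20.00


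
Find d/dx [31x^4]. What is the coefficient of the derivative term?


We apply the power rule: d/dx [ax^n] = a*n * x^(n-1)
d/dx [31x^4]
= 31 * 4 * x^(4-1)
= 124x^3
The coefficient is 124

124


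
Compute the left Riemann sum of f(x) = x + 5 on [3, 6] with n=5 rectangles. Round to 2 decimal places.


Left Riemann sum uses left endpoints of each subinterval.
Interval: [3, 6], n = 5
dx = (6 - 3) / 5 = 3/5
Left endpoints: [3, 18/5, 21/5, 24/5, 27/5]
f values: [8, 43/5, 46/5, 49/5, 52/5]
Sum = dx * (sum of f values)
= 3/5 * 46
= 138/5 = 27.60

27.60


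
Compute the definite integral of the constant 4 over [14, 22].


The integral of a constant k over [a, b] equals k * (b - a).
integral from 14 to 22 of 4 dx
= 4 * (22 - 14)
= 4 * 8
= 32

32


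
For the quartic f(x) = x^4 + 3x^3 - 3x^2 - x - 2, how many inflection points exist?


Inflection points occur where f''(x) = 0 and concavity changes.
f(x) = x^4 + 3x^3 - 3x^2 - x - 2
f'(x) = 4x^3 + 9x^2 - 6x - 1
f''(x) = 12x^2 + 18x - 6
This is a quadratic in x. Use the discriminant to count real roots.
Discriminant = (18)^2 - 4 * 12 * (-6)
= 324 - (-288)
= 612
Since discriminant > 0, f''(x) = 0 has 2 distinct real solutions.
A quadratic with two distinct real roots changes sign at each root, so concavity changes at both.
Number of inflection points: 2

2


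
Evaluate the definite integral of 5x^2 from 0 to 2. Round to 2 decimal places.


Find the antiderivative of 5x^2:
F(x) = 5/3 * x^3
Apply the Fundamental Theorem of Calculus:
F(2) - F(0)
= 5/3 * 2^3 - 5/3 * 0^3
= 5/3 * (8 - 0)
= 5/3 * 8
= 40/3 ≈ 13.33

13.33


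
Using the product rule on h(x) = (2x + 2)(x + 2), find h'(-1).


Let u(x) = 2x + 2 and v(x) = x + 2
u'(x) = 2
v'(x) = 1
Product rule: h'(x) = u'(x)*v(x) + u(x)*v'(x)
= 2 * (x + 2) + (2x + 2) * 1
At x = -1:
u(-1) = 2 * (-1) + 2 = 0
v(-1) = 1 * (-1) + 2 = 1
h'(-1) = 2 * 1 + 0 * 1
= 2 + 0
= 2

2


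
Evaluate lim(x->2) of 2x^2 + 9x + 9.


Since polynomials are continuous, we use direct substitution.
lim(x->2) of 2x^2 + 9x + 9
= 2 * 2^2 + 9 * 2 + 9
= 8 + 18 + 9
= 35

35


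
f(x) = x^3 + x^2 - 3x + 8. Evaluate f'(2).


Differentiate f(x) = x^3 + x^2 - 3x + 8 term by term:
f'(x) = 3x^2 + 2x - 3
Substitute x = 2:
f'(2) = 3 * 2^2 + 2 * 2 - 3
= 12 + 4 - 3
= 13

13


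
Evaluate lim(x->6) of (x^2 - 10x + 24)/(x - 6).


Direct substitution gives 0/0, so we factor the numerator.
Factor: (x^2 - 10x + 24) = (x - 6)(x - 4)
Cancel the common factor (x - 6):
(x^2 - 10x + 24)/(x - 6) = (x - 4)
Now substitute x = 6:
= (6) - (4) = 2

2


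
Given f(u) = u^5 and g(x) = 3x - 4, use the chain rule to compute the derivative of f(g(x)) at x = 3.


Using the chain rule: (f(g(x)))' = f'(g(x)) * g'(x)
First, find g(3):
g(3) = 3 * 3 - 4 = 5
Next, f'(u) = 5u^4
And g'(x) = 3
So f'(g(3)) * g'(3)
= 5 * 5^4 * 3
= 5 * 625 * 3
= 9375

9375


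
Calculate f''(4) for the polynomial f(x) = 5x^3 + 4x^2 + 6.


First derivative:
f'(x) = 15x^2 + 8x
Second derivative:
f''(x) = 30x + 8
Substitute x = 4:
f''(4) = 30 * 4 + 8
= 120 + 8
= 128

128


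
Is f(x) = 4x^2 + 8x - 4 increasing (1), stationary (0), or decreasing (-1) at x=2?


Compute f'(x) to determine behavior:
f'(x) = 8x + 8
f'(2) = 8 * 2 + 8
= 16 + 8
= 24
Since f'(2) > 0, the function is increasing (1)

1


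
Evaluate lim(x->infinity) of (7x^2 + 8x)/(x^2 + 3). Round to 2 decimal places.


For limits at infinity with equal-degree polynomials,
we compare leading coefficients.
Numerator leading term: 7x^2
Denominator leading term: x^2
Divide both by x^2:
lim = (7 + 8/x) / (1 + 3/x^2)
As x -> infinity, the 1/x and 1/x^2 terms vanish:
= 7/1 = 7 = 7.00

7.00


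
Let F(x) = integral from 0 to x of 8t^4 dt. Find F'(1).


By the Fundamental Theorem of Calculus (Part 1):
If F(x) = integral from 0 to x of f(t) dt, then F'(x) = f(x)
Here f(t) = 8t^4
So F'(x) = 8x^4
Evaluate at x = 1:
F'(1) = 8 * 1^4
= 8 * 1
= 8

8


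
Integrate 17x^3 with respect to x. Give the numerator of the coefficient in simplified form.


Apply the power rule for integration:
integral of ax^n dx = a/(n+1) * x^(n+1) + C
integral of 17x^3 dx
= 17/4 * x^4 + C
The coefficient in lowest terms is 17/4, and its numerator is 17

17


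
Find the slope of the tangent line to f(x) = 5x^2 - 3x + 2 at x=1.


The slope of the tangent line equals f'(x) at the point.
f(x) = 5x^2 - 3x + 2
f'(x) = 10x - 3
At x = 1:
f'(1) = 10 * 1 - 3
= 10 - 3
= 7

7


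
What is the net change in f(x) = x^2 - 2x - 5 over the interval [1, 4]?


Net change = f(b) - f(a)
f(x) = x^2 - 2x - 5
Compute f(4):
f(4) = 1 * 4^2 - 2 * 4 - 5
= 16 - 8 - 5
= 3
Compute f(1):
f(1) = 1 * 1^2 - 2 * 1 - 5
= 1 - 2 - 5
= -6
Net change = 3 - (-6) = 9

9


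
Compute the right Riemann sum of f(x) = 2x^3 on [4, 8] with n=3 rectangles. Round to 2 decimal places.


Right Riemann sum uses right endpoints of each subinterval.
Interval: [4, 8], n = 3
dx = (8 - 4) / 3 = 4/3
Right endpoints: [16/3, 20/3, 8]
f values: [8192/27, 16000/27, 1024]
Sum = dx * (sum of f values)
= 4/3 * 1920
= 2560 = 2560.00

2560.00


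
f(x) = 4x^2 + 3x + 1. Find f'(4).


Differentiate term by term using power and sum rules:
f(x) = 4x^2 + 3x + 1
f'(x) = 8x + 3
Substitute x = 4:
f'(4) = 8 * 4 + 3
= 32 + 3
= 35

35


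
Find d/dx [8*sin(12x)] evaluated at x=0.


Apply the chain rule to differentiate 8*sin(12x):
d/dx [8*sin(12x)]
= 8 * cos(12x) * d/dx(12x)
= 8 * 12 * cos(12x)
= 96 * cos(12x)
Evaluate at x = 0:
= 96 * cos(0)
= 96 * 1
= 96

96


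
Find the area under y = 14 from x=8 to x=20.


The area under a constant function y = 14 is a rectangle.
Width = 20 - 8 = 12
Height = 14
Area = width * height
= 12 * 14
= 168

168


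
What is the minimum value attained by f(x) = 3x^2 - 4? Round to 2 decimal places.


For a quadratic f(x) = ax^2 + bx + c with a > 0, the minimum is at the vertex.
Vertex x-coordinate: x = -b/(2a)
x = -(0) / (2 * 3)
x = 0/6 = 0
Substitute back to find the minimum value:
f(0) = 3 * 0^2 + 0 * 0 - 4
= 0 + 0 - 4
= -4 = -4.00

-4.00


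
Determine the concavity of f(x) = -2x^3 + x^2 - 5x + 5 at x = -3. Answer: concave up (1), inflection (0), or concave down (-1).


Concavity is determined by the sign of f''(x).
f(x) = -2x^3 + x^2 - 5x + 5
f'(x) = -6x^2 + 2x - 5
f''(x) = -12x + 2
f''(-3) = -12 * (-3) + 2
= 36 + 2
= 38
Since f''(-3) > 0, the function is concave up (1)

1


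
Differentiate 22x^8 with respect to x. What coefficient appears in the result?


We apply the power rule: d/dx [ax^n] = a*n * x^(n-1)
d/dx [22x^8]
= 22 * 8 * x^(8-1)
= 176x^7
The coefficient is 176

176


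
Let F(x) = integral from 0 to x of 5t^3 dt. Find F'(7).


By the Fundamental Theorem of Calculus (Part 1):
If F(x) = integral from 0 to x of f(t) dt, then F'(x) = f(x)
Here f(t) = 5t^3
So F'(x) = 5x^3
Evaluate at x = 7:
F'(7) = 5 * 7^3
= 5 * 343
= 1715

1715


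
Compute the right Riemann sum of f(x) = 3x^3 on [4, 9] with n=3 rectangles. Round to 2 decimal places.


Right Riemann sum uses right endpoints of each subinterval.
Interval: [4, 9], n = 3
dx = (9 - 4) / 3 = 5/3
Right endpoints: [17/3, 22/3, 9]
f values: [4913/9, 10648/9, 2187]
Sum = dx * (sum of f values)
= 5/3 * 3916
= 19580/3 ≈ 6526.67

6526.67


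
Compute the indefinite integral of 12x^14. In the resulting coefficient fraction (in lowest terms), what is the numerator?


Apply the power rule for integration:
integral of ax^n dx = a/(n+1) * x^(n+1) + C
integral of 12x^14 dx
= 12/15 * x^15 + C
= 4/5 * x^15 + C
The coefficient in lowest terms is 4/5, and its numerator is 4

4


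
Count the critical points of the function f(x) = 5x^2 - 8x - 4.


Find where f'(x) = 0:
f'(x) = 10x - 8
Set f'(x) = 0:
10x - 8 = 0
x = 8 / 10 = 4/5
This is a linear equation in x, so there is exactly one solution.
Number of critical points: 1

1


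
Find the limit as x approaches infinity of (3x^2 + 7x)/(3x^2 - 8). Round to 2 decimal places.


For limits at infinity with equal-degree polynomials,
we compare leading coefficients.
Numerator leading term: 3x^2
Denominator leading term: 3x^2
Divide both by x^2:
lim = (3 + 7/x) / (3 - 8/x^2)
As x -> infinity, the 1/x and 1/x^2 terms vanish:
= 3/3 = 1 = 1.00

1.00


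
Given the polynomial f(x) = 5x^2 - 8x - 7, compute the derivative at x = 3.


Differentiate term by term using power and sum rules:
f(x) = 5x^2 - 8x - 7
f'(x) = 10x - 8
Substitute x = 3:
f'(3) = 10 * 3 - 8
= 30 - 8
= 22

22


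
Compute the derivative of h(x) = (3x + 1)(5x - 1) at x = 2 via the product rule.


Let u(x) = 3x + 1 and v(x) = 5x - 1
u'(x) = 3
v'(x) = 5
Product rule: h'(x) = u'(x)*v(x) + u(x)*v'(x)
= 3 * (5x - 1) + (3x + 1) * 5
At x = 2:
u(2) = 3 * 2 + 1 = 7
v(2) = 5 * 2 - 1 = 9
h'(2) = 3 * 9 + 7 * 5
= 27 + 35
= 62

62


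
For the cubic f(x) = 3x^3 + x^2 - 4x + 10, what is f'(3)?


Differentiate f(x) = 3x^3 + x^2 - 4x + 10 term by term:
f'(x) = 9x^2 + 2x - 4
Substitute x = 3:
f'(3) = 9 * 3^2 + 2 * 3 - 4
= 81 + 6 - 4
= 83

83


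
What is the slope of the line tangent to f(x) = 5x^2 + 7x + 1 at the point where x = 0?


The slope of the tangent line equals f'(x) at the point.
f(x) = 5x^2 + 7x + 1
f'(x) = 10x + 7
At x = 0:
f'(0) = 10 * 0 + 7
= 0 + 7
= 7

7


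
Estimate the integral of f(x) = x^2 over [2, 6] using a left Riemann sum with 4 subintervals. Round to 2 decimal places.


Left Riemann sum uses left endpoints of each subinterval.
Interval: [2, 6], n = 4
dx = (6 - 2) / 4 = 1
Left endpoints: [2, 3, 4, 5]
f values: [4, 9, 16, 25]
Sum = dx * (sum of f values)
= 1 * 54
= 54 = 54.00

54.00


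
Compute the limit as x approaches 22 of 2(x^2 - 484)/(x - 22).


Direct substitution gives 0/0, so we factor the numerator.
Factor: 2(x^2 - 484) = 2 * (x - 22)(x + 22)
Cancel the common factor (x - 22):
2(x^2 - 484)/(x - 22) = 2 * (x + 22)
Now substitute x = 22:
= 2 * (22 + 22) = 88

88


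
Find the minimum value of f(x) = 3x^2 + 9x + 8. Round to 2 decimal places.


For a quadratic f(x) = ax^2 + bx + c with a > 0, the minimum is at the vertex.
Vertex x-coordinate: x = -b/(2a)
x = -(9) / (2 * 3)
x = -9/6 = -3/2
Substitute back to find the minimum value:
f(-3/2) = 3 * (-3/2)^2 + 9 * (-3/2) + 8
= 27/4 - 27/2 + 8
= 5/4 = 1.25

1.25


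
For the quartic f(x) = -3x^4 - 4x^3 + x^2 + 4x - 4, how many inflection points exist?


Inflection points occur where f''(x) = 0 and concavity changes.
f(x) = -3x^4 - 4x^3 + x^2 + 4x - 4
f'(x) = -12x^3 - 12x^2 + 2x + 4
f''(x) = -36x^2 - 24x + 2
This is a quadratic in x. Use the discriminant to count real roots.
Discriminant = (-24)^2 - 4 * (-36) * 2
= 576 - (-288)
= 864
Since discriminant > 0, f''(x) = 0 has 2 distinct real solutions.
A quadratic with two distinct real roots changes sign at each root, so concavity changes at both.
Number of inflection points: 2

2


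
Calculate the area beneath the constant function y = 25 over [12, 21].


The area under a constant function y = 25 is a rectangle.
Width = 21 - 12 = 9
Height = 25
Area = width * height
= 9 * 25
= 225

225


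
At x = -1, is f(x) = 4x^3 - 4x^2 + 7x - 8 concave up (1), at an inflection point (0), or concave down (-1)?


Concavity is determined by the sign of f''(x).
f(x) = 4x^3 - 4x^2 + 7x - 8
f'(x) = 12x^2 - 8x + 7
f''(x) = 24x - 8
f''(-1) = 24 * (-1) - 8
= -24 - 8
= -32
Since f''(-1) < 0, the function is concave down (-1)

-1


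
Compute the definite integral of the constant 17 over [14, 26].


The integral of a constant k over [a, b] equals k * (b - a).
integral from 14 to 26 of 17 dx
= 17 * (26 - 14)
= 17 * 12
= 204

204


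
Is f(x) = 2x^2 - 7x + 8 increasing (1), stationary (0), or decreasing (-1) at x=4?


Compute f'(x) to determine behavior:
f'(x) = 4x - 7
f'(4) = 4 * 4 - 7
= 16 - 7
= 9
Since f'(4) > 0, the function is increasing (1)

1


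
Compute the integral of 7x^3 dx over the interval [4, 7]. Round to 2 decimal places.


Find the antiderivative of 7x^3:
F(x) = 7/4 * x^4
Apply the Fundamental Theorem of Calculus:
F(7) - F(4)
= 7/4 * 7^4 - 7/4 * 4^4
= 7/4 * (2401 - 256)
= 7/4 * 2145
= 15015/4 = 3753.75

3753.75


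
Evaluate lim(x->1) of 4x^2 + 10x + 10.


Since polynomials are continuous, we use direct substitution.
lim(x->1) of 4x^2 + 10x + 10
= 4 * 1^2 + 10 * 1 + 10
= 4 + 10 + 10
= 24

24


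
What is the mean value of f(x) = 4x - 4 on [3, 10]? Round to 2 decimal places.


Average value = 1/(b-a) * integral from a to b of f(x) dx
First compute the integral of 4x - 4:
F(x) = 2x^2 - 4x
F(10) = 2 * 100 - 4 * 10 = 160
F(3) = 2 * 9 - 4 * 3 = 6
Integral = 160 - 6 = 154
Average = 154 / (10 - 3) = 154 / 7
= 22 = 22.00

22.00


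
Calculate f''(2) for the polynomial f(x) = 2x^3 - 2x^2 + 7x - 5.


First derivative:
f'(x) = 6x^2 - 4x + 7
Second derivative:
f''(x) = 12x - 4
Substitute x = 2:
f''(2) = 12 * 2 - 4
= 24 - 4
= 20

20


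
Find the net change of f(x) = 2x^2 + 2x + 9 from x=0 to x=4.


Net change = f(b) - f(a)
f(x) = 2x^2 + 2x + 9
Compute f(4):
f(4) = 2 * 4^2 + 2 * 4 + 9
= 32 + 8 + 9
= 49
Compute f(0):
f(0) = 2 * 0^2 + 2 * 0 + 9
= 0 + 0 + 9
= 9
Net change = 49 - 9 = 40

40


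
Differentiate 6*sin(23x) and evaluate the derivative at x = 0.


Apply the chain rule to differentiate 6*sin(23x):
d/dx [6*sin(23x)]
= 6 * cos(23x) * d/dx(23x)
= 6 * 23 * cos(23x)
= 138 * cos(23x)
Evaluate at x = 0:
= 138 * cos(0)
= 138 * 1
= 138

138


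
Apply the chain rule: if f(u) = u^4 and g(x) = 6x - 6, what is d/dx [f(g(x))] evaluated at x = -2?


Using the chain rule: (f(g(x)))' = f'(g(x)) * g'(x)
First, find g(-2):
g(-2) = 6 * (-2) - 6 = -18
Next, f'(u) = 4u^3
And g'(x) = 6
So f'(g(-2)) * g'(-2)
= 4 * (-18)^3 * 6
= 4 * (-5832) * 6
= -139968

-139968


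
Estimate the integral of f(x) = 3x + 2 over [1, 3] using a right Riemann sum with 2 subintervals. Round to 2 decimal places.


Right Riemann sum uses right endpoints of each subinterval.
Interval: [1, 3], n = 2
dx = (3 - 1) / 2 = 1
Right endpoints: [2, 3]
f values: [8, 11]
Sum = dx * (sum of f values)
= 1 * 19
= 19 = 19.00

19.00


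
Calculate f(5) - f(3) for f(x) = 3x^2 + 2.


Net change = f(b) - f(a)
f(x) = 3x^2 + 2
Compute f(5):
f(5) = 3 * 5^2 + 0 * 5 + 2
= 75 + 0 + 2
= 77
Compute f(3):
f(3) = 3 * 3^2 + 0 * 3 + 2
= 27 + 0 + 2
= 29
Net change = 77 - 29 = 48

48


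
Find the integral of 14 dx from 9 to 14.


The integral of a constant k over [a, b] equals k * (b - a).
integral from 9 to 14 of 14 dx
= 14 * (14 - 9)
= 14 * 5
= 70

70


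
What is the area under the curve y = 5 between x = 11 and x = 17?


The area under a constant function y = 5 is a rectangle.
Width = 17 - 11 = 6
Height = 5
Area = width * height
= 6 * 5
= 30

30


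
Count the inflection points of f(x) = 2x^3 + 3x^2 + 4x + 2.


Inflection points occur where f''(x) = 0 and concavity changes.
f(x) = 2x^3 + 3x^2 + 4x + 2
f'(x) = 6x^2 + 6x + 4
f''(x) = 12x + 6
Set f''(x) = 0:
12x + 6 = 0
x = -6 / 12 = -1/2
Since f''(x) is linear (degree 1), it changes sign at this point.
Therefore there is exactly 1 inflection point.

1


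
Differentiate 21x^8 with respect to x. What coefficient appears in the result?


We apply the power rule: d/dx [ax^n] = a*n * x^(n-1)
d/dx [21x^8]
= 21 * 8 * x^(8-1)
= 168x^7
The coefficient is 168

168


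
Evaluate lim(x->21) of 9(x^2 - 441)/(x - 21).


Direct substitution gives 0/0, so we factor the numerator.
Factor: 9(x^2 - 441) = 9 * (x - 21)(x + 21)
Cancel the common factor (x - 21):
9(x^2 - 441)/(x - 21) = 9 * (x + 21)
Now substitute x = 21:
= 9 * (21 + 21) = 378

378


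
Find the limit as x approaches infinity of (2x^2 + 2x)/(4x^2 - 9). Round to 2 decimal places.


For limits at infinity with equal-degree polynomials,
we compare leading coefficients.
Numerator leading term: 2x^2
Denominator leading term: 4x^2
Divide both by x^2:
lim = (2 + 2/x) / (4 - 9/x^2)
As x -> infinity, the 1/x and 1/x^2 terms vanish:
= 2/4 = 1/2 = 0.50

0.50
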